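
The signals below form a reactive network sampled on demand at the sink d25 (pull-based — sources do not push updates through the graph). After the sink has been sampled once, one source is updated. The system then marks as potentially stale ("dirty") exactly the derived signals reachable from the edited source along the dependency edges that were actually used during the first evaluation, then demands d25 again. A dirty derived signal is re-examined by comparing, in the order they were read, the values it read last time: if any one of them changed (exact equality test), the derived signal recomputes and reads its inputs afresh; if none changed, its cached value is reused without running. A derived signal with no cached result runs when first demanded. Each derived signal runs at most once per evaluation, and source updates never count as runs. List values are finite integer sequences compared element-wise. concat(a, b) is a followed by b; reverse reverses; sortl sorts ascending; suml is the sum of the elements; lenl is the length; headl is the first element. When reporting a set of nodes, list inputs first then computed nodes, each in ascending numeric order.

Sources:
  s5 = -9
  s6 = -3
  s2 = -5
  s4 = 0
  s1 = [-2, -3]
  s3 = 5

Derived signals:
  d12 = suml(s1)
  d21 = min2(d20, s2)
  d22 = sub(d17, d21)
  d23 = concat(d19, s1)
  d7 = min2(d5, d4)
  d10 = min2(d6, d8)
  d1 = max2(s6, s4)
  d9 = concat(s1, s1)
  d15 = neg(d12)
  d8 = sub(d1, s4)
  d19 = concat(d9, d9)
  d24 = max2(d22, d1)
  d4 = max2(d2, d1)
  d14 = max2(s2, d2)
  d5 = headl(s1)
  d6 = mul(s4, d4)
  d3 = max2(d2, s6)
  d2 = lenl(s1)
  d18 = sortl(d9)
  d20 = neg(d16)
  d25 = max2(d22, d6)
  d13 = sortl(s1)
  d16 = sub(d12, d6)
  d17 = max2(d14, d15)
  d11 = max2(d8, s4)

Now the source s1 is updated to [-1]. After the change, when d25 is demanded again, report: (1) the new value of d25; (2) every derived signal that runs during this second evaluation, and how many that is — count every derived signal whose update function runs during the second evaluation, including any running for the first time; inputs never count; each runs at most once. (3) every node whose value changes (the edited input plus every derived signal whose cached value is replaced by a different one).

d25 now evaluates to 6.
Run set: d2, d4, d6, d12, d14, d15, d16, d17, d20, d21, d22, d25 (12 run).
Changed values: s1, d2, d4, d12, d14, d15, d16, d17, d20, d22, d25.

Initial pass — values computed on the first demand:
  d1 = max2(-3, 0) = 0
  d2 = lenl([-2, -3]) = 2
  d4 = max2(2, 0) = 2
  d6 = mul(0, 2) = 0
  d12 = suml([-2, -3]) = -5
  d14 = max2(-5, 2) = 2
  d15 = neg(-5) = 5
  d16 = sub(-5, 0) = -5
  d17 = max2(2, 5) = 5
  d20 = neg(-5) = 5
  d21 = min2(5, -5) = -5
  d22 = sub(5, -5) = 10
  d25 = max2(10, 0) = 10

Second demand — change propagation:
  d2: re-runs because s1 [-2, -3]->[-1]; new result 1.
  d4: re-runs because d2 2->1; new result 1.
  d6: re-runs because d4 2->1; new result 0 (unchanged).
  d12: re-runs because s1 [-2, -3]->[-1]; new result -1.
  d14: re-runs because d2 2->1; new result 1.
  d15: re-runs because d12 -5->-1; new result 1.
  d16: re-runs because d12 -5->-1; new result -1.
  d17: re-runs because d14 2->1; d15 5->1; new result 1.
  d20: re-runs because d16 -5->-1; new result 1.
  d21: re-runs because d20 5->1; new result -5 (unchanged).
  d22: re-runs because d17 5->1; new result 6.
  d25: re-runs because d22 10->6; new result 6.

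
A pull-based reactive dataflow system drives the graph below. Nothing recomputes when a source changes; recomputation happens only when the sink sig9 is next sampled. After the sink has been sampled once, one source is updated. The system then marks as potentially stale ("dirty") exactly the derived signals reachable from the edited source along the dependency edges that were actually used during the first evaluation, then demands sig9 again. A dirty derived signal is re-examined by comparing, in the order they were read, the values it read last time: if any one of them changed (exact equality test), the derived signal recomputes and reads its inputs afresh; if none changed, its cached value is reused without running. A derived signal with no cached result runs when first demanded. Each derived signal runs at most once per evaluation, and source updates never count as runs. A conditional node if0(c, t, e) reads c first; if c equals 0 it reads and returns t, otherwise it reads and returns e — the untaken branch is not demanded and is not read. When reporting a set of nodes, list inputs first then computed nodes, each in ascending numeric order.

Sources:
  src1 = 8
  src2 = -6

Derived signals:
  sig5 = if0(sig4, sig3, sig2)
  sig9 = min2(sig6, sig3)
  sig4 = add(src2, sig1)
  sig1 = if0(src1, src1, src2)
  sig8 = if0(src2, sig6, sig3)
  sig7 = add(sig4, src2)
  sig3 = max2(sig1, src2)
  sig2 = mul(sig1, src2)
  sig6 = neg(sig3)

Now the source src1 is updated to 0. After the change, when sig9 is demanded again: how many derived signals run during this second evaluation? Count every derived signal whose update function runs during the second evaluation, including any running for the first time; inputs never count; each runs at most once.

Derived signals that run: sig1, sig3, sig6, sig9 — 4 in total.

First evaluation (everything demanded from the output):
  sig1 = if0(src1=8 -> else branch src2) = -6
  sig3 = max2(-6, -6) = -6
  sig6 = neg(-6) = 6
  sig9 = min2(6, -6) = -6

Propagation after the edit:
  sig1: runs — src1 8->0; result 0.
  sig3: runs — sig1 -6->0; result 0.
  sig6: runs — sig3 -6->0; result 0.
  sig9: runs — sig6 6->0; sig3 -6->0; result 0.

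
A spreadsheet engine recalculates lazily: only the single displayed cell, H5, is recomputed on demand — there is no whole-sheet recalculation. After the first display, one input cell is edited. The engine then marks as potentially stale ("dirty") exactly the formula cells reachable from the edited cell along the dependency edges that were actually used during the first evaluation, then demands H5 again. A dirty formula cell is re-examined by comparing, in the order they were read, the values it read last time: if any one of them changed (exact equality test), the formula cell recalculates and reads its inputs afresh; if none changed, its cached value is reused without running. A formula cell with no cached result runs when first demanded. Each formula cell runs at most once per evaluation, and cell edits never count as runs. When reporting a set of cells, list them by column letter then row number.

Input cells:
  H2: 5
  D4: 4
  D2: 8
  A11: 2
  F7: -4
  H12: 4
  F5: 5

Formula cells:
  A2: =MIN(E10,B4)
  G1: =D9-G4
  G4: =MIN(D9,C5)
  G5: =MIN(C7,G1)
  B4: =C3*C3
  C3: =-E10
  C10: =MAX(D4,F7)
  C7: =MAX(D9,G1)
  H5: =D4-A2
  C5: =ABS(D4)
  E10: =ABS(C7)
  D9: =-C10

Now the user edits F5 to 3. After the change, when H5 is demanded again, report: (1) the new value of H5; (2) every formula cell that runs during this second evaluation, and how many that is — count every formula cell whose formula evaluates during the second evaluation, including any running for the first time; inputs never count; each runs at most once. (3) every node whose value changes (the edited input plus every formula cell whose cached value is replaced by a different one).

New value of H5: 4.
Formula cells that run: none — 0 in total.
Values that change: F5.
Key observation: F5 is never demanded by the output, so the edit triggers no recomputation at all.

First evaluation (everything demanded from the output):
  C5 = ABS(4) = 4
  C10 = MAX(4, -4) = 4
  D9 = -(4) = -4
  G4 = MIN(-4, 4) = -4
  G1 = -4 - -4 = 0
  C7 = MAX(-4, 0) = 0
  E10 = ABS(0) = 0
  C3 = -(0) = 0
  B4 = 0 * 0 = 0
  A2 = MIN(0, 0) = 0
  H5 = 4 - 0 = 4

Propagation after the edit:
  F5 feeds no computation that the output demands — nothing is marked dirty and nothing runs.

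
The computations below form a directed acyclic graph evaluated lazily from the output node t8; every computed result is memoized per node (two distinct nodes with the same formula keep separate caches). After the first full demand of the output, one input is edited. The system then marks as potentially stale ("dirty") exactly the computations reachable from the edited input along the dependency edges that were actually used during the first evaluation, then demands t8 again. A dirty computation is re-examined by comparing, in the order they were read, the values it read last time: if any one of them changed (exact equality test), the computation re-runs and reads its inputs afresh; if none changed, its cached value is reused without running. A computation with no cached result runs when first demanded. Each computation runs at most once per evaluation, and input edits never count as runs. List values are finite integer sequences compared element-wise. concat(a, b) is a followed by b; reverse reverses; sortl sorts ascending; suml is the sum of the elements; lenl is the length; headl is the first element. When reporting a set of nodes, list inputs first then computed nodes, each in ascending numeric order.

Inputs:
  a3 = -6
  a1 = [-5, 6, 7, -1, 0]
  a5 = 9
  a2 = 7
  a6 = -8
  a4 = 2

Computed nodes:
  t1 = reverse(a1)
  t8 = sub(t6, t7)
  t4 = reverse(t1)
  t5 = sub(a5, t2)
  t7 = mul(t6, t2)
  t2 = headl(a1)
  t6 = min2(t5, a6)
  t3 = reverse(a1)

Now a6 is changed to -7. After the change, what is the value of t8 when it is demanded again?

Demanding t8 again yields -42.

First demand of the output computes:
  t2 = headl([-5, 6, 7, -1, 0]) = -5
  t5 = sub(9, -5) = 14
  t6 = min2(14, -8) = -8
  t7 = mul(-8, -5) = 40
  t8 = sub(-8, 40) = -48

After the edit, cleaning proceeds:
  t6: a read changed (a6 -8->-7) — executes, giving -7.
  t7: a read changed (t6 -8->-7) — executes, giving 35.
  t8: a read changed (t6 -8->-7; t7 40->35) — executes, giving -42.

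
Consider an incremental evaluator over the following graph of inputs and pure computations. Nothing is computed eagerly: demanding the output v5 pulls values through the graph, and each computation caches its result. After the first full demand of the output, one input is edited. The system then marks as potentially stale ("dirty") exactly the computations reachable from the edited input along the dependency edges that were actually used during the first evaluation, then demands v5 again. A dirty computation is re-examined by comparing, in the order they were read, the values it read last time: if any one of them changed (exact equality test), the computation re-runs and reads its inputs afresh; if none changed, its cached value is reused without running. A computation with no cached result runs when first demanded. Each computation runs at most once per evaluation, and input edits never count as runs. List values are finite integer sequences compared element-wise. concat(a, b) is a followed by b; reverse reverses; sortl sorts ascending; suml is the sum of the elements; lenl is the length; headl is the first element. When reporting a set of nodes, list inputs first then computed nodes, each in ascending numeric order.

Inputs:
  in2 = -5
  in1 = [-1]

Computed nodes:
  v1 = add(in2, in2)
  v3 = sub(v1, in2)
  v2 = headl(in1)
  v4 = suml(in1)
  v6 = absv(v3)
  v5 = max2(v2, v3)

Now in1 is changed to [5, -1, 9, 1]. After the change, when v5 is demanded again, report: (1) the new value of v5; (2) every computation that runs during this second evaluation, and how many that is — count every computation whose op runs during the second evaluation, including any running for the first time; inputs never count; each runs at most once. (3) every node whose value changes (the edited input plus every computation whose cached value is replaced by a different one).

Initial pass — values computed on the first demand:
  v1 = add(-5, -5) = -10
  v2 = headl([-1]) = -1
  v3 = sub(-10, -5) = -5
  v5 = max2(-1, -5) = -1

Second demand — change propagation:
  v2: re-runs because in1 [-1]->[5, -1, 9, 1]; new result 5.
  v5: re-runs because v2 -1->5; new result 5.

v5 now evaluates to 5.
Run set: v2, v5 (2 run).
Changed values: in1, v2, v5.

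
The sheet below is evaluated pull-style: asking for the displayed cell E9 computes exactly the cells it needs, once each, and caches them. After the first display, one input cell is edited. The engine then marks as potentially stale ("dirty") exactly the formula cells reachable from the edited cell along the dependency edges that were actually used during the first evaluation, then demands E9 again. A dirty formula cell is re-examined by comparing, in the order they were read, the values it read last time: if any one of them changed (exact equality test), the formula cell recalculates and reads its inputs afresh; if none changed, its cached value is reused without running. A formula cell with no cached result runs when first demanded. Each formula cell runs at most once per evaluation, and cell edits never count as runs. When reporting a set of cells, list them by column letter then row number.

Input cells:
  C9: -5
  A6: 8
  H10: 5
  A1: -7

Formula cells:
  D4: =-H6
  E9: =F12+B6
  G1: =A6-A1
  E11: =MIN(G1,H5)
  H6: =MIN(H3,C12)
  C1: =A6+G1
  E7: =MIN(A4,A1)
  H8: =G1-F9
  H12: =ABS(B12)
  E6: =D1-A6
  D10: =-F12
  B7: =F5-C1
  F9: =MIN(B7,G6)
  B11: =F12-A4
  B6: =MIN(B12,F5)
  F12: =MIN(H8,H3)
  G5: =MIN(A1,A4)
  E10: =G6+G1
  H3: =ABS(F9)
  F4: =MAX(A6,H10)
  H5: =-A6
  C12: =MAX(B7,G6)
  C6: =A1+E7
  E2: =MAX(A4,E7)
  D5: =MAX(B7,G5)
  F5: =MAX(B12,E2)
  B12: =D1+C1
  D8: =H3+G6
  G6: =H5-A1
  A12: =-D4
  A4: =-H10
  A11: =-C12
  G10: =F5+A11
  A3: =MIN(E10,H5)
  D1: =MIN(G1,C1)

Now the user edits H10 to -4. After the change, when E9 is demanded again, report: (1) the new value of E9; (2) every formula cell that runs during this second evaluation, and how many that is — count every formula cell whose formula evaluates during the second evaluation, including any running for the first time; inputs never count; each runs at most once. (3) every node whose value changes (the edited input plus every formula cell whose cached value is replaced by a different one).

First demand of the output computes:
  A4 = -(5) = -5
  E7 = MIN(-5, -7) = -7
  E2 = MAX(-5, -7) = -5
  G1 = 8 - -7 = 15
  C1 = 8 + 15 = 23
  D1 = MIN(15, 23) = 15
  B12 = 15 + 23 = 38
  F5 = MAX(38, -5) = 38
  B6 = MIN(38, 38) = 38
  B7 = 38 - 23 = 15
  H5 = -(8) = -8
  G6 = -8 - -7 = -1
  F9 = MIN(15, -1) = -1
  H3 = ABS(-1) = 1
  H8 = 15 - -1 = 16
  F12 = MIN(16, 1) = 1
  E9 = 1 + 38 = 39

After the edit, cleaning proceeds:
  A4: a read changed (H10 5->-4) — executes, giving 4.
  E7: a read changed (A4 -5->4) — executes, giving -7 — identical to its old value.
  E2: a read changed (A4 -5->4) — executes, giving 4.
  F5: a read changed (E2 -5->4) — executes, giving 38 — identical to its old value.
  B6: dirty, but its reads are unchanged (B12 unchanged, F5 unchanged); cached 38 stands.
  B7: dirty, but its reads are unchanged (F5 unchanged, C1 unchanged); cached 15 stands.
  F9: dirty, but its reads are unchanged (B7 unchanged, G6 unchanged); cached -1 stands.
  H3: dirty, but its reads are unchanged (F9 unchanged); cached 1 stands.
  H8: dirty, but its reads are unchanged (G1 unchanged, F9 unchanged); cached 16 stands.
  F12: dirty, but its reads are unchanged (H8 unchanged, H3 unchanged); cached 1 stands.
  E9: dirty, but its reads are unchanged (F12 unchanged, B6 unchanged); cached 39 stands.

Note where the cutoff bites: B7 is checked, finds nothing changed, and keeps its cache.

Demanding E9 again yields 39.
4 formula cells run: A4, E2, E7, F5.
The nodes whose values change: A4, E2, H10.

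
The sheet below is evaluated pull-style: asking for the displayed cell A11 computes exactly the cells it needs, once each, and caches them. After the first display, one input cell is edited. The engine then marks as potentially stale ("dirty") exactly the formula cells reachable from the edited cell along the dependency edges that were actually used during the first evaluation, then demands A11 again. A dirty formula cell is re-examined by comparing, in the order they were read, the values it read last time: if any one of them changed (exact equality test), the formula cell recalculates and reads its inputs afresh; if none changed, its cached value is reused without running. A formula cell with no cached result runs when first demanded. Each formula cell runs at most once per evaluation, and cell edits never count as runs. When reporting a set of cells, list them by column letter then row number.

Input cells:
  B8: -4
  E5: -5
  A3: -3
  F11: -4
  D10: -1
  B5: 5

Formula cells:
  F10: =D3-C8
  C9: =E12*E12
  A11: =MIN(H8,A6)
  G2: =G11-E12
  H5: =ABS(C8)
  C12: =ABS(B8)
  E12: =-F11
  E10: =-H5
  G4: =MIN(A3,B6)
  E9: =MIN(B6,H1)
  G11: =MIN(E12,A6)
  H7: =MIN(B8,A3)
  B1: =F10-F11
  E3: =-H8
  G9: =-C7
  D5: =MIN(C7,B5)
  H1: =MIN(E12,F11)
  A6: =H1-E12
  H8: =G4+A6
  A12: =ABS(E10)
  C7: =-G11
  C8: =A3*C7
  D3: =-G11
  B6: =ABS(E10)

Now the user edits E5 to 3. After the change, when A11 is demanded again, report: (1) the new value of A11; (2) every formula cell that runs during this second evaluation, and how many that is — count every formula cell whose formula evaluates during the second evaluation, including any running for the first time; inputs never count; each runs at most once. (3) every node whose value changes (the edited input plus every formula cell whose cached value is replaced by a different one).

Demanding A11 again yields -11.
0 formula cells run: none.
The nodes whose values change: E5.
Note the shortcut — nothing in the graph depends on E5 at all, so no recomputation happens.

First demand of the output computes:
  E12 = -(-4) = 4
  H1 = MIN(4, -4) = -4
  A6 = -4 - 4 = -8
  G11 = MIN(4, -8) = -8
  C7 = -(-8) = 8
  C8 = -3 * 8 = -24
  H5 = ABS(-24) = 24
  E10 = -(24) = -24
  B6 = ABS(-24) = 24
  G4 = MIN(-3, 24) = -3
  H8 = -3 + -8 = -11
  A11 = MIN(-11, -8) = -11

After the edit, cleaning proceeds:
  no node depends on E5 at all; the second demand re-runs nothing.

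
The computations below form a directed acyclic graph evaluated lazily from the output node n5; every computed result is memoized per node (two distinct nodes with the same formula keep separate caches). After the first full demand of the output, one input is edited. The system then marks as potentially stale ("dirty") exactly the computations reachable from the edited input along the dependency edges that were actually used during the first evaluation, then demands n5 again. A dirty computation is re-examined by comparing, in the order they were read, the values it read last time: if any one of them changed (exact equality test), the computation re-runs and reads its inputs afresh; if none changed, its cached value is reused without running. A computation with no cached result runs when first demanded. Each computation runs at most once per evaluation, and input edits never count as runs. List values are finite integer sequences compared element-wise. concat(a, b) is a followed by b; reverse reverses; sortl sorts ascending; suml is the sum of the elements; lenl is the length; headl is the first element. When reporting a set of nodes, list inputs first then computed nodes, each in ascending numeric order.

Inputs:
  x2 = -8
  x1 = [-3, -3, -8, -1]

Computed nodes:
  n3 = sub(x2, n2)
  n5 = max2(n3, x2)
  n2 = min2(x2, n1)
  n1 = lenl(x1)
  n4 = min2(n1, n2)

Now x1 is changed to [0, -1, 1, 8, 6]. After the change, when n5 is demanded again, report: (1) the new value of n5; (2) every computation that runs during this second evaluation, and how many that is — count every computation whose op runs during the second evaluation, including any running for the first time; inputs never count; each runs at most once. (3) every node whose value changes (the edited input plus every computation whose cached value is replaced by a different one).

Demanding n5 again yields 0.
2 computations run: n1, n2.
The nodes whose values change: x1, n1.
Note the absorption at n2: it re-runs yet its value is the same, leaving the output's value untouched.

First demand of the output computes:
  n1 = lenl([-3, -3, -8, -1]) = 4
  n2 = min2(-8, 4) = -8
  n3 = sub(-8, -8) = 0
  n5 = max2(0, -8) = 0

After the edit, cleaning proceeds:
  n1: a read changed (x1 [-3, -3, -8, -1]->[0, -1, 1, 8, 6]) — executes, giving 5.
  n2: a read changed (n1 4->5) — executes, giving -8 — identical to its old value.
  n3: dirty, but its reads are unchanged (x2 unchanged, n2 unchanged); cached 0 stands.
  n5: dirty, but its reads are unchanged (n3 unchanged, x2 unchanged); cached 0 stands.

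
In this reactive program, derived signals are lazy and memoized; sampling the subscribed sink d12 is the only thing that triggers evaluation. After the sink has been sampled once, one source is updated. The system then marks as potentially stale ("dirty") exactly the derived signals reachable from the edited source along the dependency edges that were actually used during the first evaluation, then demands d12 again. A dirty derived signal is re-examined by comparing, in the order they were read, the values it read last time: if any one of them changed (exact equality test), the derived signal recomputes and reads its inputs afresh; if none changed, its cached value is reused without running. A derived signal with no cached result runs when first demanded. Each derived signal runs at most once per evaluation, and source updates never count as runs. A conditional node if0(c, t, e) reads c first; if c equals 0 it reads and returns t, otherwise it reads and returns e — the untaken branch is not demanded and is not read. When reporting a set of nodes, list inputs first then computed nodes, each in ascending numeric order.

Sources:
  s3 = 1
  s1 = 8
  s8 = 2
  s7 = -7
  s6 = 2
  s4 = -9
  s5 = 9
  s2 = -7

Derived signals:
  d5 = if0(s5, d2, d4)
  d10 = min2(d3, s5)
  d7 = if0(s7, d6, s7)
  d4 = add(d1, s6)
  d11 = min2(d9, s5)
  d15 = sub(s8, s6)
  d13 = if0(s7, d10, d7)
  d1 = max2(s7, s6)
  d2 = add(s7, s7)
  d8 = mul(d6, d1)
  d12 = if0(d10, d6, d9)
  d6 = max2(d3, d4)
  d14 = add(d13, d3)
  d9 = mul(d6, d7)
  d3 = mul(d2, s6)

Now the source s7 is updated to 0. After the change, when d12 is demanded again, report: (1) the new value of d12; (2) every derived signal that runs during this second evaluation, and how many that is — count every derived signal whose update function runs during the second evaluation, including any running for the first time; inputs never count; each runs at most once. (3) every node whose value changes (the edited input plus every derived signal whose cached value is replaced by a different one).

Demanding d12 again yields 4.
6 derived signals run: d1, d2, d3, d6, d10, d12.
The nodes whose values change: s7, d2, d3, d10, d12.
Note the branch switch — demand abandons d7, d9, which are never re-examined.

First demand of the output computes:
  d1 = max2(-7, 2) = 2
  d2 = add(-7, -7) = -14
  d3 = mul(-14, 2) = -28
  d4 = add(2, 2) = 4
  d6 = max2(-28, 4) = 4
  d7 = if0(s7=-7 -> else branch s7) = -7
  d9 = mul(4, -7) = -28
  d10 = min2(-28, 9) = -28
  d12 = if0(d10=-28 -> else branch d9) = -28

After the edit, cleaning proceeds:
  d1: a read changed (s7 -7->0) — executes, giving 2 — identical to its old value.
  d2: a read changed (s7 -7->0; s7 -7->0) — executes, giving 0.
  d3: a read changed (d2 -14->0) — executes, giving 0.
  d4: dirty, but its reads are unchanged (d1 unchanged, s6 unchanged); cached 4 stands.
  d6: a read changed (d3 -28->0) — executes, giving 4 — identical to its old value.
  d7: stays stale; no demand reaches it after the flip.
  d9: stays stale; no demand reaches it after the flip.
  d10: a read changed (d3 -28->0) — executes, giving 0.
  d12: a read changed (d10 -28->0) — executes, giving 4.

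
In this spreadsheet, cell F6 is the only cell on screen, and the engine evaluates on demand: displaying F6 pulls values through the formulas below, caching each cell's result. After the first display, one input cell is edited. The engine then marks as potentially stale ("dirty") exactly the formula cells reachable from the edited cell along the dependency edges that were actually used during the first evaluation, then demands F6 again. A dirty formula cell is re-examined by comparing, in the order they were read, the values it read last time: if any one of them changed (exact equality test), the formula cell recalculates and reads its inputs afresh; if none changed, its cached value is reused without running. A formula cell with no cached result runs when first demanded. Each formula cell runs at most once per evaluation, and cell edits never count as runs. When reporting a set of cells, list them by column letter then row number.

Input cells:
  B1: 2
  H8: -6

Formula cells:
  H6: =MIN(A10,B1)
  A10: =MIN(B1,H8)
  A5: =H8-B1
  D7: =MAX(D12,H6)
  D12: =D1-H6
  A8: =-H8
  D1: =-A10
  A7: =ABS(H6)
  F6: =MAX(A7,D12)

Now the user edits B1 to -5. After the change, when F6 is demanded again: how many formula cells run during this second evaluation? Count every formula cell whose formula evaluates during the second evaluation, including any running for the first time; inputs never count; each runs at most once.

Initial pass — values computed on the first demand:
  A10 = MIN(2, -6) = -6
  D1 = -(-6) = 6
  H6 = MIN(-6, 2) = -6
  A7 = ABS(-6) = 6
  D12 = 6 - -6 = 12
  F6 = MAX(6, 12) = 12

Second demand — change propagation:
  A10: re-runs because B1 2->-5; new result -6 (unchanged).
  D1: re-examined; everything it read last time is the same (A10 unchanged) — cache 6 kept, no run.
  H6: re-runs because B1 2->-5; new result -6 (unchanged).
  A7: re-examined; everything it read last time is the same (H6 unchanged) — cache 6 kept, no run.
  D12: re-examined; everything it read last time is the same (D1 unchanged, H6 unchanged) — cache 12 kept, no run.
  F6: re-examined; everything it read last time is the same (A7 unchanged, D12 unchanged) — cache 12 kept, no run.

The important point: at D1 every value read last time is unchanged, so the dirty flag clears without a run.

Run set: A10, H6 (2 run).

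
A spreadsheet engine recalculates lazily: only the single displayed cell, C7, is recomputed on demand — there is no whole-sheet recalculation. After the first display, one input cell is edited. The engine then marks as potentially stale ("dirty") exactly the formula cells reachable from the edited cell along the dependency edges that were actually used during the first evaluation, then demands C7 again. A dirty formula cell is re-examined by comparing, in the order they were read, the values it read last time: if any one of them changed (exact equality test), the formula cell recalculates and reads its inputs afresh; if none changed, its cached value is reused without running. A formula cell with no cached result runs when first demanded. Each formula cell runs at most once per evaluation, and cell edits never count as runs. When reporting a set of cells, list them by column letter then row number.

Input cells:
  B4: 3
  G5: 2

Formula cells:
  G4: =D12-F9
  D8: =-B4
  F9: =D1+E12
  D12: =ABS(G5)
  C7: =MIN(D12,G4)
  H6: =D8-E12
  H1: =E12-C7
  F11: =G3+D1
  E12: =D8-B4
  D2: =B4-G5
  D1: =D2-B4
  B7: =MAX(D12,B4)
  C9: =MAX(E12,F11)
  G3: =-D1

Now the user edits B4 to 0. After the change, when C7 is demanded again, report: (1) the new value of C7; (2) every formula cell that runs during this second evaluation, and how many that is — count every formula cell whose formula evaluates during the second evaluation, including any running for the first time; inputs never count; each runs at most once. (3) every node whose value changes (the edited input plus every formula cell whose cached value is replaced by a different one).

First evaluation (everything demanded from the output):
  D2 = 3 - 2 = 1
  D1 = 1 - 3 = -2
  D8 = -(3) = -3
  D12 = ABS(2) = 2
  E12 = -3 - 3 = -6
  F9 = -2 + -6 = -8
  G4 = 2 - -8 = 10
  C7 = MIN(2, 10) = 2

Propagation after the edit:
  D2: runs — B4 3->0; result -2.
  D1: runs — D2 1->-2; B4 3->0; result -2 (same value as before).
  D8: runs — B4 3->0; result 0.
  E12: runs — D8 -3->0; B4 3->0; result 0.
  F9: runs — E12 -6->0; result -2.
  G4: runs — F9 -8->-2; result 4.
  C7: runs — G4 10->4; result 2 (same value as before).

New value of C7: 2.
Formula cells that run: C7, D1, D2, D8, E12, F9, G4 — 7 in total.
Values that change: B4, D2, D8, E12, F9, G4.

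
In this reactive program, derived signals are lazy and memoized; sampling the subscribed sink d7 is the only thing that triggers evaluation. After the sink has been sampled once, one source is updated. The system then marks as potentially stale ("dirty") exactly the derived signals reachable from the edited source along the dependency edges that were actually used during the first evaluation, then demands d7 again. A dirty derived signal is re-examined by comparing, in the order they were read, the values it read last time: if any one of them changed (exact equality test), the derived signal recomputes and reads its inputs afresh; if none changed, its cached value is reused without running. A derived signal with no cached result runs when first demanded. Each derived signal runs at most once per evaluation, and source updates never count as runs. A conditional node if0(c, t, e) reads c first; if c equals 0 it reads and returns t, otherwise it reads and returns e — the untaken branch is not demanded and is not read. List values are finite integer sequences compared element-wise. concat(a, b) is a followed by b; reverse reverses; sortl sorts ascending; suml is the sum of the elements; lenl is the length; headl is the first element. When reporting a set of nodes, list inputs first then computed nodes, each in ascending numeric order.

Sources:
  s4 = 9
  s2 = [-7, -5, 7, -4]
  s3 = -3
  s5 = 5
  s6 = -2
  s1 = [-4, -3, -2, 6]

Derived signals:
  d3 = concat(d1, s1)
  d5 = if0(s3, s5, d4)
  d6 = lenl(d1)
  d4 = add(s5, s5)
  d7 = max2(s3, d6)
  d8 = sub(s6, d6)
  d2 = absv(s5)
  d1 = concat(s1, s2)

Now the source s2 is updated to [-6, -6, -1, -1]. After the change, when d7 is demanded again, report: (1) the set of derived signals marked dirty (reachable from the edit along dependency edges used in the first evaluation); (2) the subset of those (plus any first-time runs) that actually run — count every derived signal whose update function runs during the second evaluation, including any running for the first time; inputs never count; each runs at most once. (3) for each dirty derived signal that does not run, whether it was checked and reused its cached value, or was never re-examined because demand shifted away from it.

First demand of the output computes:
  d1 = concat([-4, -3, -2, 6], [-7, -5, 7, -4]) = [-4, -3, -2, 6, -7, -5, 7, -4]
  d6 = lenl([-4, -3, -2, 6, -7, -5, 7, -4]) = 8
  d7 = max2(-3, 8) = 8

After the edit, cleaning proceeds:
  d1: a read changed (s2 [-7, -5, 7, -4]->[-6, -6, -1, -1]) — executes, giving [-4, -3, -2, 6, -6, -6, -1, -1].
  d6: a read changed (d1 [-4, -3, -2, 6, -7, -5, 7, -4]->[-4, -3, -2, 6, -6, -6, -1, -1]) — executes, giving 8 — identical to its old value.
  d7: dirty, but its reads are unchanged (s3 unchanged, d6 unchanged); cached 8 stands.

Note the absorption at d6: it re-runs yet its value is the same, leaving the output's value untouched.

The edit dirties: d1, d6, d7.
2 derived signals run: d1, d6.
Cache hits after checking: d7.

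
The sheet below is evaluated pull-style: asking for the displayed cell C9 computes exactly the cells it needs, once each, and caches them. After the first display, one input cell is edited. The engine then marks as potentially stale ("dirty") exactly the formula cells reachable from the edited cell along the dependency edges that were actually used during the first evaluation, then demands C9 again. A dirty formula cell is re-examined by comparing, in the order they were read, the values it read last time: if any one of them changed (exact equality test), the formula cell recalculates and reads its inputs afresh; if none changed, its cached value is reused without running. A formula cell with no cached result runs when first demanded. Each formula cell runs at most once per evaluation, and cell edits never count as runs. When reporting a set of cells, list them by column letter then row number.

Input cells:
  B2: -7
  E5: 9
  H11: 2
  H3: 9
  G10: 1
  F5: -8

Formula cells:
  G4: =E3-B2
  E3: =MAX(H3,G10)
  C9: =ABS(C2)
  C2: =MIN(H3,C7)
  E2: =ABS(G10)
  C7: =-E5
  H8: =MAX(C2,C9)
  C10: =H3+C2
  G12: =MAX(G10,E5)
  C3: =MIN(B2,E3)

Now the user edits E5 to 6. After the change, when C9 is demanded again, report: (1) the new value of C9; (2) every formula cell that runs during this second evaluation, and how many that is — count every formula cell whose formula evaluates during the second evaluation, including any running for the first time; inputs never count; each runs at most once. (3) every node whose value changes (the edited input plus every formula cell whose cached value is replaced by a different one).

Demanding C9 again yields 6.
3 formula cells run: C2, C7, C9.
The nodes whose values change: C2, C7, C9, E5.

First demand of the output computes:
  C7 = -(9) = -9
  C2 = MIN(9, -9) = -9
  C9 = ABS(-9) = 9

After the edit, cleaning proceeds:
  C7: a read changed (E5 9->6) — executes, giving -6.
  C2: a read changed (C7 -9->-6) — executes, giving -6.
  C9: a read changed (C2 -9->-6) — executes, giving 6.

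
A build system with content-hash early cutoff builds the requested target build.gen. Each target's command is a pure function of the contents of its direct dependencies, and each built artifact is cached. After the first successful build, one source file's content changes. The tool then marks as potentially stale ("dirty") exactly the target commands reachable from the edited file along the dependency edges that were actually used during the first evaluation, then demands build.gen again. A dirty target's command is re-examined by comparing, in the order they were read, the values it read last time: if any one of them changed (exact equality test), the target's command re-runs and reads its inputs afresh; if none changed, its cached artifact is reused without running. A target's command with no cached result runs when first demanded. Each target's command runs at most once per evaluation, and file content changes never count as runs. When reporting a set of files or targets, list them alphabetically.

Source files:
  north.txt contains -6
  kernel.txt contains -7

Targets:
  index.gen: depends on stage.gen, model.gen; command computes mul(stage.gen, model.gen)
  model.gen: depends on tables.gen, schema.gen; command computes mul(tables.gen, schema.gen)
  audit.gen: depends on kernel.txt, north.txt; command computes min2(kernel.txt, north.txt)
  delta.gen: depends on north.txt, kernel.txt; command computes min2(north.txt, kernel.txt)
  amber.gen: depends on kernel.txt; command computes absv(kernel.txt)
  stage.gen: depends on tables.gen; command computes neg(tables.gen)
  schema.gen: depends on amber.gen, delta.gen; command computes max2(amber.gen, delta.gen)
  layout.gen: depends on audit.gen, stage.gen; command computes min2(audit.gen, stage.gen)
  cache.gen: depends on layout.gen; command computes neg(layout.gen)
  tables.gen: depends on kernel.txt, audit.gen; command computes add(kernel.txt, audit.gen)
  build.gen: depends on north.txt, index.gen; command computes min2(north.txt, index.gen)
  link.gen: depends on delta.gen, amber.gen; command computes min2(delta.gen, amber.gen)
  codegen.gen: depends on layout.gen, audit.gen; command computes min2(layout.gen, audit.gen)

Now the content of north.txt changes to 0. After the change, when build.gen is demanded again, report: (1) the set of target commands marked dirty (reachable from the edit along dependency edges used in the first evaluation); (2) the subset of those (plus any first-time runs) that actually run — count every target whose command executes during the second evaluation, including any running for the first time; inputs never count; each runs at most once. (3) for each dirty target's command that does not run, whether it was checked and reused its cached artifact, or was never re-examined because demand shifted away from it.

Marked dirty: audit.gen, build.gen, delta.gen, index.gen, model.gen, schema.gen, stage.gen, tables.gen.
Target commands that run: audit.gen, build.gen, delta.gen — 3 in total.
Checked but reused from cache: index.gen, model.gen, schema.gen, stage.gen, tables.gen.
Key observation: the cutoff stops propagation at tables.gen — its inputs' values are unchanged, so it reuses its cache.

First evaluation (everything demanded from the output):
  amber.gen = absv(-7) = 7
  audit.gen = min2(-7, -6) = -7
  delta.gen = min2(-6, -7) = -7
  schema.gen = max2(7, -7) = 7
  tables.gen = add(-7, -7) = -14
  model.gen = mul(-14, 7) = -98
  stage.gen = neg(-14) = 14
  index.gen = mul(14, -98) = -1372
  build.gen = min2(-6, -1372) = -1372

Propagation after the edit:
  audit.gen: runs — north.txt -6->0; result -7 (same value as before).
  delta.gen: runs — north.txt -6->0; result -7 (same value as before).
  schema.gen: checked — values it read are unchanged (amber.gen unchanged, delta.gen unchanged); reused cached 7 without running.
  tables.gen: checked — values it read are unchanged (kernel.txt unchanged, audit.gen unchanged); reused cached -14 without running.
  model.gen: checked — values it read are unchanged (tables.gen unchanged, schema.gen unchanged); reused cached -98 without running.
  stage.gen: checked — values it read are unchanged (tables.gen unchanged); reused cached 14 without running.
  index.gen: checked — values it read are unchanged (stage.gen unchanged, model.gen unchanged); reused cached -1372 without running.
  build.gen: runs — north.txt -6->0; result -1372 (same value as before).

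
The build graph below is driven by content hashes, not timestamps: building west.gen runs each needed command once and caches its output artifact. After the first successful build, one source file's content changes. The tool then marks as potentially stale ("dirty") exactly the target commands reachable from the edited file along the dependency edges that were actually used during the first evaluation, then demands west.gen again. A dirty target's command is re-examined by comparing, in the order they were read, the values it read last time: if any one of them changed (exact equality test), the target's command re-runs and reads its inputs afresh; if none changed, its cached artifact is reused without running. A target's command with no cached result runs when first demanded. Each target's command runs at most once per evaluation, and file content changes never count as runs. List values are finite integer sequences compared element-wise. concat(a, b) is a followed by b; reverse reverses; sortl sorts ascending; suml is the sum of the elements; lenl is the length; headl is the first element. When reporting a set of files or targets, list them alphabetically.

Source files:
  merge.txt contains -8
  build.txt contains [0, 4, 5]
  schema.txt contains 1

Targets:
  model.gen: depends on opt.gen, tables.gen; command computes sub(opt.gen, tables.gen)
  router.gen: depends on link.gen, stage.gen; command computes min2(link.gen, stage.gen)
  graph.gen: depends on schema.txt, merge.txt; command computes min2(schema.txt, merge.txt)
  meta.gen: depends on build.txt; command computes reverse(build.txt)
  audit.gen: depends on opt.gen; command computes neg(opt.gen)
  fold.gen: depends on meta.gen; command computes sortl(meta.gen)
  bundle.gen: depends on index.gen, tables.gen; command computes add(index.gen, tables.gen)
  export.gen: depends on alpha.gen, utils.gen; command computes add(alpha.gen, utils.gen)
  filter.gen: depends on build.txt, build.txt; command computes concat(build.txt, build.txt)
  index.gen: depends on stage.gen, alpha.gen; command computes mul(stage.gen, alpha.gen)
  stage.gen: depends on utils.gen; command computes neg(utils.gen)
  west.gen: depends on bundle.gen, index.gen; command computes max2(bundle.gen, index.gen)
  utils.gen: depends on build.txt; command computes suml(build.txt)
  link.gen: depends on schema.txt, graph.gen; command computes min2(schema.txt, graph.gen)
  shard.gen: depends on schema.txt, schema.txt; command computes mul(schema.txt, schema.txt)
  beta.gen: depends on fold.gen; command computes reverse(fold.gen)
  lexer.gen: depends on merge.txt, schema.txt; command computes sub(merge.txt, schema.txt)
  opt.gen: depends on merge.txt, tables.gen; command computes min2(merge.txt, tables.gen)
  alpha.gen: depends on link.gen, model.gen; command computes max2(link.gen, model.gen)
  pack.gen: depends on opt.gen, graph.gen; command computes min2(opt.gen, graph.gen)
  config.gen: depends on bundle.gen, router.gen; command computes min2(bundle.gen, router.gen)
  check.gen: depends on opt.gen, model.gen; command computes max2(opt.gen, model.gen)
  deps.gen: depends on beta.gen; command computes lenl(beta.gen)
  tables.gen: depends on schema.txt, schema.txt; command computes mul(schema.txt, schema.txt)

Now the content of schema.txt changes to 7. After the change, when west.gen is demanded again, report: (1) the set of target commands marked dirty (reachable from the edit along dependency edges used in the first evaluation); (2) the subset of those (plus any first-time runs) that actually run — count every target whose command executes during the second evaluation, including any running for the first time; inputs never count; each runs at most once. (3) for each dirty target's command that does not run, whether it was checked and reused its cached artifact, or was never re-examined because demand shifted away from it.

Dirty set: alpha.gen, bundle.gen, graph.gen, index.gen, link.gen, model.gen, opt.gen, tables.gen, west.gen.
Run set: alpha.gen, bundle.gen, graph.gen, link.gen, model.gen, opt.gen, tables.gen, west.gen (8 run).
Re-examined without running (cache reused): index.gen.
The important point: at index.gen every value read last time is unchanged, so the dirty flag clears without a run.

Initial pass — values computed on the first demand:
  graph.gen = min2(1, -8) = -8
  link.gen = min2(1, -8) = -8
  tables.gen = mul(1, 1) = 1
  opt.gen = min2(-8, 1) = -8
  model.gen = sub(-8, 1) = -9
  alpha.gen = max2(-8, -9) = -8
  utils.gen = suml([0, 4, 5]) = 9
  stage.gen = neg(9) = -9
  index.gen = mul(-9, -8) = 72
  bundle.gen = add(72, 1) = 73
  west.gen = max2(73, 72) = 73

Second demand — change propagation:
  graph.gen: re-runs because schema.txt 1->7; new result -8 (unchanged).
  link.gen: re-runs because schema.txt 1->7; new result -8 (unchanged).
  tables.gen: re-runs because schema.txt 1->7; schema.txt 1->7; new result 49.
  opt.gen: re-runs because tables.gen 1->49; new result -8 (unchanged).
  model.gen: re-runs because tables.gen 1->49; new result -57.
  alpha.gen: re-runs because model.gen -9->-57; new result -8 (unchanged).
  index.gen: re-examined; everything it read last time is the same (stage.gen unchanged, alpha.gen unchanged) — cache 72 kept, no run.
  bundle.gen: re-runs because tables.gen 1->49; new result 121.
  west.gen: re-runs because bundle.gen 73->121; new result 121.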